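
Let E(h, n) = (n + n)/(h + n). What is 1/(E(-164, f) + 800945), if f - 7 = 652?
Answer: 495/396469093 ≈ 1.2485e-6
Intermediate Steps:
f = 659 (f = 7 + 652 = 659)
E(h, n) = 2*n/(h + n) (E(h, n) = (2*n)/(h + n) = 2*n/(h + n))
1/(E(-164, f) + 800945) = 1/(2*659/(-164 + 659) + 800945) = 1/(2*659/495 + 800945) = 1/(2*659*(1/495) + 800945) = 1/(1318/495 + 800945) = 1/(396469093/495) = 495/396469093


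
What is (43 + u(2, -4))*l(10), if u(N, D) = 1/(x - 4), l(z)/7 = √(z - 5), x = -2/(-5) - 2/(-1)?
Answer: 2373*√5/8 ≈ 663.27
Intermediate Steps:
x = 12/5 (x = -2*(-⅕) - 2*(-1) = ⅖ + 2 = 12/5 ≈ 2.4000)
l(z) = 7*√(-5 + z) (l(z) = 7*√(z - 5) = 7*√(-5 + z))
u(N, D) = -5/8 (u(N, D) = 1/(12/5 - 4) = 1/(-8/5) = -5/8)
(43 + u(2, -4))*l(10) = (43 - 5/8)*(7*√(-5 + 10)) = 339*(7*√5)/8 = 2373*√5/8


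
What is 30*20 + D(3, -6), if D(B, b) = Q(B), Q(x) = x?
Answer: 603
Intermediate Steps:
D(B, b) = B
30*20 + D(3, -6) = 30*20 + 3 = 600 + 3 = 603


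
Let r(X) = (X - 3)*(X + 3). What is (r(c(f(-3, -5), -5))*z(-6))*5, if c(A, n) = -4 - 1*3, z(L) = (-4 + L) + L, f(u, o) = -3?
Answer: -3200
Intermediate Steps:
z(L) = -4 + 2*L
c(A, n) = -7 (c(A, n) = -4 - 3 = -7)
r(X) = (-3 + X)*(3 + X)
(r(c(f(-3, -5), -5))*z(-6))*5 = ((-9 + (-7)²)*(-4 + 2*(-6)))*5 = ((-9 + 49)*(-4 - 12))*5 = (40*(-16))*5 = -640*5 = -3200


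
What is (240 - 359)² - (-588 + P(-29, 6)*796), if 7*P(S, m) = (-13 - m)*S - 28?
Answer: -313065/7 ≈ -44724.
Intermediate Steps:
P(S, m) = -4 + S*(-13 - m)/7 (P(S, m) = ((-13 - m)*S - 28)/7 = (S*(-13 - m) - 28)/7 = (-28 + S*(-13 - m))/7 = -4 + S*(-13 - m)/7)
(240 - 359)² - (-588 + P(-29, 6)*796) = (240 - 359)² - (-588 + (-4 - 13/7*(-29) - ⅐*(-29)*6)*796) = (-119)² - (-588 + (-4 + 377/7 + 174/7)*796) = 14161 - (-588 + (523/7)*796) = 14161 - (-588 + 416308/7) = 14161 - 1*412192/7 = 14161 - 412192/7 = -313065/7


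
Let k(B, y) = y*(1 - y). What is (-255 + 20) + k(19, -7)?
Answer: -291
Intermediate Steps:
(-255 + 20) + k(19, -7) = (-255 + 20) - 7*(1 - 1*(-7)) = -235 - 7*(1 + 7) = -235 - 7*8 = -235 - 56 = -291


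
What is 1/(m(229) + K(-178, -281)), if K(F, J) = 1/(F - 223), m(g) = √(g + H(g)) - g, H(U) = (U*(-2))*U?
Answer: -36823830/25261055953 - 160801*I*√104653/25261055953 ≈ -0.0014577 - 0.0020593*I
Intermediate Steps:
H(U) = -2*U² (H(U) = (-2*U)*U = -2*U²)
m(g) = √(g - 2*g²) - g
K(F, J) = 1/(-223 + F)
1/(m(229) + K(-178, -281)) = 1/((√(-1*229*(-1 + 2*229)) - 1*229) + 1/(-223 - 178)) = 1/((√(-1*229*(-1 + 458)) - 229) + 1/(-401)) = 1/((√(-1*229*457) - 229) - 1/401) = 1/((√(-104653) - 229) - 1/401) = 1/((I*√104653 - 229) - 1/401) = 1/((-229 + I*√104653) - 1/401) = 1/(-91830/401 + I*√104653)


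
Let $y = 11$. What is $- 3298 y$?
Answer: $-36278$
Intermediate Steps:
$- 3298 y = \left(-3298\right) 11 = -36278$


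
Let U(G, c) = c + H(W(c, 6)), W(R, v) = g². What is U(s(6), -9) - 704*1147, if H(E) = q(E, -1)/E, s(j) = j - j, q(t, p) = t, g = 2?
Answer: -807496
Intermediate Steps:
s(j) = 0
W(R, v) = 4 (W(R, v) = 2² = 4)
H(E) = 1 (H(E) = E/E = 1)
U(G, c) = 1 + c (U(G, c) = c + 1 = 1 + c)
U(s(6), -9) - 704*1147 = (1 - 9) - 704*1147 = -8 - 807488 = -807496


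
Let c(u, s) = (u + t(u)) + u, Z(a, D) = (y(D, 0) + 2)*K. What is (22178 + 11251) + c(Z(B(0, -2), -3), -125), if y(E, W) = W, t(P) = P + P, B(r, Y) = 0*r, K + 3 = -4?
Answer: 33373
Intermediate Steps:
K = -7 (K = -3 - 4 = -7)
B(r, Y) = 0
t(P) = 2*P
Z(a, D) = -14 (Z(a, D) = (0 + 2)*(-7) = 2*(-7) = -14)
c(u, s) = 4*u (c(u, s) = (u + 2*u) + u = 3*u + u = 4*u)
(22178 + 11251) + c(Z(B(0, -2), -3), -125) = (22178 + 11251) + 4*(-14) = 33429 - 56 = 33373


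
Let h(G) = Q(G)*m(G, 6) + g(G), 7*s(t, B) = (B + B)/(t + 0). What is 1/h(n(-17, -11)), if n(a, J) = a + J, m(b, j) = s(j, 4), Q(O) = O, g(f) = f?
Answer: -3/100 ≈ -0.030000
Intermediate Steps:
s(t, B) = 2*B/(7*t) (s(t, B) = ((B + B)/(t + 0))/7 = ((2*B)/t)/7 = (2*B/t)/7 = 2*B/(7*t))
m(b, j) = 8/(7*j) (m(b, j) = (2/7)*4/j = 8/(7*j))
n(a, J) = J + a
h(G) = 25*G/21 (h(G) = G*((8/7)/6) + G = G*((8/7)*(1/6)) + G = G*(4/21) + G = 4*G/21 + G = 25*G/21)
1/h(n(-17, -11)) = 1/(25*(-11 - 17)/21) = 1/((25/21)*(-28)) = 1/(-100/3) = -3/100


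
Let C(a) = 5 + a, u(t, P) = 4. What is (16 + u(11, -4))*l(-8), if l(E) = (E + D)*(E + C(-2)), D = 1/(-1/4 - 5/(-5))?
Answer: 2000/3 ≈ 666.67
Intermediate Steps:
D = 4/3 (D = 1/(-1*¼ - 5*(-⅕)) = 1/(-¼ + 1) = 1/(¾) = 4/3 ≈ 1.3333)
l(E) = (3 + E)*(4/3 + E) (l(E) = (E + 4/3)*(E + (5 - 2)) = (4/3 + E)*(E + 3) = (4/3 + E)*(3 + E) = (3 + E)*(4/3 + E))
(16 + u(11, -4))*l(-8) = (16 + 4)*(4 + (-8)² + (13/3)*(-8)) = 20*(4 + 64 - 104/3) = 20*(100/3) = 2000/3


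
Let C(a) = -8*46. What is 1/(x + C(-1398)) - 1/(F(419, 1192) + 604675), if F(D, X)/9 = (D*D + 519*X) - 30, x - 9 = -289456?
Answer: -8042101/2246728767090 ≈ -3.5795e-6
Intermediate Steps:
C(a) = -368
x = -289447 (x = 9 - 289456 = -289447)
F(D, X) = -270 + 9*D² + 4671*X (F(D, X) = 9*((D*D + 519*X) - 30) = 9*((D² + 519*X) - 30) = 9*(-30 + D² + 519*X) = -270 + 9*D² + 4671*X)
1/(x + C(-1398)) - 1/(F(419, 1192) + 604675) = 1/(-289447 - 368) - 1/((-270 + 9*419² + 4671*1192) + 604675) = 1/(-289815) - 1/((-270 + 9*175561 + 5567832) + 604675) = -1/289815 - 1/((-270 + 1580049 + 5567832) + 604675) = -1/289815 - 1/(7147611 + 604675) = -1/289815 - 1/7752286 = -8042101/2246728767090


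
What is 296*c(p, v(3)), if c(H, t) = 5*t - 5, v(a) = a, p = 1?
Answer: 2960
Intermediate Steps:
c(H, t) = -5 + 5*t
296*c(p, v(3)) = 296*(-5 + 5*3) = 296*(-5 + 15) = 296*10 = 2960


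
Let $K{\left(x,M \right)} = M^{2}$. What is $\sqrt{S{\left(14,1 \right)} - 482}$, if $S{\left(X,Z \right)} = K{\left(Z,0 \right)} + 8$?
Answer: $i \sqrt{474} \approx 21.772 i$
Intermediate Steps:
$S{\left(X,Z \right)} = 8$ ($S{\left(X,Z \right)} = 0^{2} + 8 = 0 + 8 = 8$)
$\sqrt{S{\left(14,1 \right)} - 482} = \sqrt{8 - 482} = \sqrt{-474} = i \sqrt{474}$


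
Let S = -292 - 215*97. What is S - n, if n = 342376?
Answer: -363523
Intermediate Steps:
S = -21147 (S = -292 - 20855 = -21147)
S - n = -21147 - 1*342376 = -21147 - 342376 = -363523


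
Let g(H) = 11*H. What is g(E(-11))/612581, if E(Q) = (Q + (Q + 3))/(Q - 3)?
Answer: 209/8576134 ≈ 2.4370e-5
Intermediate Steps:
E(Q) = (3 + 2*Q)/(-3 + Q) (E(Q) = (Q + (3 + Q))/(-3 + Q) = (3 + 2*Q)/(-3 + Q))
g(E(-11))/612581 = (11*((3 + 2*(-11))/(-3 - 11)))/612581 = (11*((3 - 22)/(-14)))*(1/612581) = (11*(-1/14*(-19)))*(1/612581) = (11*(19/14))*(1/612581) = (209/14)*(1/612581) = 209/8576134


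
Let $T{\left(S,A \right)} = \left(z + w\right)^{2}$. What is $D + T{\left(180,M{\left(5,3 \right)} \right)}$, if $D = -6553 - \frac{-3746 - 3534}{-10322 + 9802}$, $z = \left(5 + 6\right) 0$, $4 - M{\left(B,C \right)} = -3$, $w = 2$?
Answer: $-6563$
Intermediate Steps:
$M{\left(B,C \right)} = 7$ ($M{\left(B,C \right)} = 4 - -3 = 4 + 3 = 7$)
$z = 0$ ($z = 11 \cdot 0 = 0$)
$T{\left(S,A \right)} = 4$ ($T{\left(S,A \right)} = \left(0 + 2\right)^{2} = 2^{2} = 4$)
$D = -6567$ ($D = -6553 - - \frac{7280}{-520} = -6553 - \left(-7280\right) \left(- \frac{1}{520}\right) = -6553 - 14 = -6567$)
$D + T{\left(180,M{\left(5,3 \right)} \right)} = -6567 + 4 = -6563$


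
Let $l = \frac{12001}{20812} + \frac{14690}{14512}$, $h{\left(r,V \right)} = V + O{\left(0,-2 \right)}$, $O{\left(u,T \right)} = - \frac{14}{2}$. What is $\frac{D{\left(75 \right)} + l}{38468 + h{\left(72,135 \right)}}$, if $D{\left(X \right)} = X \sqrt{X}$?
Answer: $\frac{5453259}{132464868448} + \frac{375 \sqrt{3}}{38596} \approx 0.01687$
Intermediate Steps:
$O{\left(u,T \right)} = -7$ ($O{\left(u,T \right)} = \left(-14\right) \frac{1}{2} = -7$)
$h{\left(r,V \right)} = -7 + V$ ($h{\left(r,V \right)} = V - 7 = -7 + V$)
$D{\left(X \right)} = X^{\frac{3}{2}}$
$l = \frac{5453259}{3432088}$ ($l = 12001 \cdot \frac{1}{20812} + 14690 \cdot \frac{1}{14512} = \frac{1091}{1892} + \frac{7345}{7256} = \frac{5453259}{3432088} \approx 1.5889$)
$\frac{D{\left(75 \right)} + l}{38468 + h{\left(72,135 \right)}} = \frac{75^{\frac{3}{2}} + \frac{5453259}{3432088}}{38468 + \left(-7 + 135\right)} = \frac{375 \sqrt{3} + \frac{5453259}{3432088}}{38468 + 128} = \frac{\frac{5453259}{3432088} + 375 \sqrt{3}}{38596} = \left(\frac{5453259}{3432088} + 375 \sqrt{3}\right) \frac{1}{38596} = \frac{5453259}{132464868448} + \frac{375 \sqrt{3}}{38596}$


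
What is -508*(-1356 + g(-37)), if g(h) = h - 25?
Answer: 720344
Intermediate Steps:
g(h) = -25 + h
-508*(-1356 + g(-37)) = -508*(-1356 + (-25 - 37)) = -508*(-1356 - 62) = -508*(-1418) = 720344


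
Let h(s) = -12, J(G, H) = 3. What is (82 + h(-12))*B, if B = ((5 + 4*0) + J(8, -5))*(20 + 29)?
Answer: 27440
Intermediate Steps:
B = 392 (B = ((5 + 4*0) + 3)*(20 + 29) = ((5 + 0) + 3)*49 = (5 + 3)*49 = 8*49 = 392)
(82 + h(-12))*B = (82 - 12)*392 = 70*392 = 27440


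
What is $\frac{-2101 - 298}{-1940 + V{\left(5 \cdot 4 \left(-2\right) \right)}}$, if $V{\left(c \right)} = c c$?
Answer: $\frac{2399}{340} \approx 7.0559$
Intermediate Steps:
$V{\left(c \right)} = c^{2}$
$\frac{-2101 - 298}{-1940 + V{\left(5 \cdot 4 \left(-2\right) \right)}} = \frac{-2101 - 298}{-1940 + \left(5 \cdot 4 \left(-2\right)\right)^{2}} = - \frac{2399}{-1940 + \left(20 \left(-2\right)\right)^{2}} = - \frac{2399}{-1940 + \left(-40\right)^{2}} = - \frac{2399}{-1940 + 1600} = - \frac{2399}{-340} = \left(-2399\right) \left(- \frac{1}{340}\right) = \frac{2399}{340}$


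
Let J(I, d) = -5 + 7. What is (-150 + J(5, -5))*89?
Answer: -13172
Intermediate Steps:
J(I, d) = 2
(-150 + J(5, -5))*89 = (-150 + 2)*89 = -148*89 = -13172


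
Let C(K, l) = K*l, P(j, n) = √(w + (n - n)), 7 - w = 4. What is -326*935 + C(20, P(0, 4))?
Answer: -304810 + 20*√3 ≈ -3.0478e+5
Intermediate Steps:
w = 3 (w = 7 - 1*4 = 7 - 4 = 3)
P(j, n) = √3 (P(j, n) = √(3 + (n - n)) = √(3 + 0) = √3)
-326*935 + C(20, P(0, 4)) = -326*935 + 20*√3 = -304810 + 20*√3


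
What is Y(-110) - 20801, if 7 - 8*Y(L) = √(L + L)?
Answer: -166401/8 - I*√55/4 ≈ -20800.0 - 1.854*I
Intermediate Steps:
Y(L) = 7/8 - √2*√L/8 (Y(L) = 7/8 - √(L + L)/8 = 7/8 - √2*√L/8)
Y(-110) - 20801 = (7/8 - √2*√(-110)/8) - 20801 = (7/8 - √2*I*√110/8) - 20801 = (7/8 - I*√55/4) - 20801 = -166401/8 - I*√55/4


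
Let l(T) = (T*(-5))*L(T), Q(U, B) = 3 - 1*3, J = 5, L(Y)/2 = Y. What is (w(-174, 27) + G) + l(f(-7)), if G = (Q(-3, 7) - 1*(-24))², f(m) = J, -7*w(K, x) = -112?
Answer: 342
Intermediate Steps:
L(Y) = 2*Y
Q(U, B) = 0 (Q(U, B) = 3 - 3 = 0)
w(K, x) = 16 (w(K, x) = -⅐*(-112) = 16)
f(m) = 5
G = 576 (G = (0 - 1*(-24))² = (0 + 24)² = 24² = 576)
l(T) = -10*T² (l(T) = (T*(-5))*(2*T) = (-5*T)*(2*T) = -10*T²)
(w(-174, 27) + G) + l(f(-7)) = (16 + 576) - 10*5² = 592 - 10*25 = 592 - 250 = 342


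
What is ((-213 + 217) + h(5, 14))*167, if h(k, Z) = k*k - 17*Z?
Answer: -34903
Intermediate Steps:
h(k, Z) = k² - 17*Z
((-213 + 217) + h(5, 14))*167 = ((-213 + 217) + (5² - 17*14))*167 = (4 + (25 - 238))*167 = (4 - 213)*167 = -209*167 = -34903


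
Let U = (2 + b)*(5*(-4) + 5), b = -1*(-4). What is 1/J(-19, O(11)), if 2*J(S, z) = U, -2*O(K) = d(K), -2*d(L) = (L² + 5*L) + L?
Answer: -1/45 ≈ -0.022222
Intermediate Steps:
d(L) = -3*L - L²/2 (d(L) = -((L² + 5*L) + L)/2 = -(L² + 6*L)/2 = -3*L - L²/2)
O(K) = K*(6 + K)/4 (O(K) = -(-1)*K*(6 + K)/4 = K*(6 + K)/4)
b = 4
U = -90 (U = (2 + 4)*(5*(-4) + 5) = 6*(-20 + 5) = 6*(-15) = -90)
J(S, z) = -45 (J(S, z) = (½)*(-90) = -45)
1/J(-19, O(11)) = 1/(-45) = -1/45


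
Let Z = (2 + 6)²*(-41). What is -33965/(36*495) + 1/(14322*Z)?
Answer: -1933994299/1014685056 ≈ -1.9060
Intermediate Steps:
Z = -2624 (Z = 8²*(-41) = 64*(-41) = -2624)
-33965/(36*495) + 1/(14322*Z) = -33965/(36*495) + 1/(14322*(-2624)) = -33965/17820 + (1/14322)*(-1/2624) = -33965*1/17820 - 1/37580928 = -6793/3564 - 1/37580928 = -1933994299/1014685056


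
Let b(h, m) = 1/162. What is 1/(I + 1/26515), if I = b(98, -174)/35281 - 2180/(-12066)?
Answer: 304761149384130/55073647821307 ≈ 5.5337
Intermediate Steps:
b(h, m) = 1/162
I = 2076641671/11493914742 (I = (1/162)/35281 - 2180/(-12066) = (1/162)*(1/35281) - 2180*(-1/12066) = 1/5715522 + 1090/6033 = 2076641671/11493914742 ≈ 0.18067)
1/(I + 1/26515) = 1/(2076641671/11493914742 + 1/26515) = 1/(55073647821307/304761149384130) = 304761149384130/55073647821307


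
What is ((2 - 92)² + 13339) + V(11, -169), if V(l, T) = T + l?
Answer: 21281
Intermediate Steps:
((2 - 92)² + 13339) + V(11, -169) = ((2 - 92)² + 13339) + (-169 + 11) = ((-90)² + 13339) - 158 = (8100 + 13339) - 158 = 21439 - 158 = 21281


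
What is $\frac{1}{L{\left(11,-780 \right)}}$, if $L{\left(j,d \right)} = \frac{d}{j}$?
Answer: $- \frac{11}{780} \approx -0.014103$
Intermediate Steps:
$\frac{1}{L{\left(11,-780 \right)}} = \frac{1}{\left(-780\right) \frac{1}{11}} = \frac{1}{- \frac{780}{11}} = - \frac{11}{780}$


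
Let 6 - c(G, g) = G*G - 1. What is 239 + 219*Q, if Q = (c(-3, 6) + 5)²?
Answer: 2210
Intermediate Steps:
c(G, g) = 7 - G² (c(G, g) = 6 - (G*G - 1) = 6 - (G² - 1) = 6 - (-1 + G²) = 6 + (1 - G²) = 7 - G²)
Q = 9 (Q = ((7 - 1*(-3)²) + 5)² = ((7 - 1*9) + 5)² = ((7 - 9) + 5)² = (-2 + 5)² = 3² = 9)
239 + 219*Q = 239 + 219*9 = 239 + 1971 = 2210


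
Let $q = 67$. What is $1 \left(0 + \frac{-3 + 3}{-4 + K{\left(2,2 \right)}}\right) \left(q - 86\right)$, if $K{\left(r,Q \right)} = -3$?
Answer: $0$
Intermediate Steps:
$1 \left(0 + \frac{-3 + 3}{-4 + K{\left(2,2 \right)}}\right) \left(q - 86\right) = 1 \left(0 + \frac{-3 + 3}{-4 - 3}\right) \left(67 - 86\right) = 1 \left(0 + \frac{0}{-7}\right) \left(-19\right) = 1 \left(0 + 0 \left(- \frac{1}{7}\right)\right) \left(-19\right) = 1 \left(0 + 0\right) \left(-19\right) = 1 \cdot 0 \left(-19\right) = 0 \left(-19\right) = 0$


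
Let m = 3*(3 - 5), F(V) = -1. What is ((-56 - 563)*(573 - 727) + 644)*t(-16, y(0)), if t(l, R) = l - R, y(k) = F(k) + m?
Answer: -863730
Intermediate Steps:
m = -6 (m = 3*(-2) = -6)
y(k) = -7 (y(k) = -1 - 6 = -7)
((-56 - 563)*(573 - 727) + 644)*t(-16, y(0)) = ((-56 - 563)*(573 - 727) + 644)*(-16 - 1*(-7)) = (-619*(-154) + 644)*(-16 + 7) = (95326 + 644)*(-9) = 95970*(-9) = -863730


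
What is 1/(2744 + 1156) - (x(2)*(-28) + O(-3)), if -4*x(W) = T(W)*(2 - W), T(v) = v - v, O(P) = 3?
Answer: -11699/3900 ≈ -2.9997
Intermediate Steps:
T(v) = 0
x(W) = 0 (x(W) = -0*(2 - W) = -1/4*0 = 0)
1/(2744 + 1156) - (x(2)*(-28) + O(-3)) = 1/(2744 + 1156) - (0*(-28) + 3) = 1/3900 - (0 + 3) = 1/3900 - 1*3 = 1/3900 - 3 = -11699/3900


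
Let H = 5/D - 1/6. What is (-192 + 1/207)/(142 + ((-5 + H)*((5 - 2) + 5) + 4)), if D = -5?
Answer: -39743/20010 ≈ -1.9862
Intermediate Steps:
H = -7/6 (H = 5/(-5) - 1/6 = 5*(-⅕) - 1*⅙ = -1 - ⅙ = -7/6 ≈ -1.1667)
(-192 + 1/207)/(142 + ((-5 + H)*((5 - 2) + 5) + 4)) = (-192 + 1/207)/(142 + ((-5 - 7/6)*((5 - 2) + 5) + 4)) = (-192 + 1/207)/(142 + (-37*(3 + 5)/6 + 4)) = -39743/(207*(142 + (-37/6*8 + 4))) = -39743/(207*(142 + (-148/3 + 4))) = -39743/(207*(142 - 136/3)) = -39743/(207*290/3) = -39743/207*3/290 = -39743/20010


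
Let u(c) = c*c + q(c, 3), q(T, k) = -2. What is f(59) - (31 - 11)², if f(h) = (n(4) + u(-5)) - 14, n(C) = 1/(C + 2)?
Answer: -2345/6 ≈ -390.83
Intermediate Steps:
n(C) = 1/(2 + C)
u(c) = -2 + c² (u(c) = c*c - 2 = c² - 2 = -2 + c²)
f(h) = 55/6 (f(h) = (1/(2 + 4) + (-2 + (-5)²)) - 14 = (1/6 + (-2 + 25)) - 14 = (⅙ + 23) - 14 = 139/6 - 14 = 55/6)
f(59) - (31 - 11)² = 55/6 - (31 - 11)² = 55/6 - 1*20² = 55/6 - 1*400 = 55/6 - 400 = -2345/6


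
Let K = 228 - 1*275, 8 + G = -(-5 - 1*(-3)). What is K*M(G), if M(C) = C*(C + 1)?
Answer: -1410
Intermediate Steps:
G = -6 (G = -8 - (-5 - 1*(-3)) = -8 - (-5 + 3) = -8 - 1*(-2) = -8 + 2 = -6)
M(C) = C*(1 + C)
K = -47 (K = 228 - 275 = -47)
K*M(G) = -(-282)*(1 - 6) = -(-282)*(-5) = -47*30 = -1410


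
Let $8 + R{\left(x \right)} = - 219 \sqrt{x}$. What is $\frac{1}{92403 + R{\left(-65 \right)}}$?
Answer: $\frac{18479}{1707990698} + \frac{219 i \sqrt{65}}{8539953490} \approx 1.0819 \cdot 10^{-5} + 2.0675 \cdot 10^{-7} i$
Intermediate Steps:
$R{\left(x \right)} = -8 - 219 \sqrt{x}$
$\frac{1}{92403 + R{\left(-65 \right)}} = \frac{1}{92403 - \left(8 + 219 \sqrt{-65}\right)} = \frac{1}{92403 - \left(8 + 219 i \sqrt{65}\right)} = \frac{1}{92395 - 219 i \sqrt{65}}$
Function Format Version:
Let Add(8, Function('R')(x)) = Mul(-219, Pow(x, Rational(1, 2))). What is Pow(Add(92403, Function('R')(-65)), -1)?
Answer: Add(Rational(18479, 1707990698), Mul(Rational(219, 8539953490), I, Pow(65, Rational(1, 2)))) ≈ Add(1.0819e-5, Mul(2.0675e-7, I))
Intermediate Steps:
Function('R')(x) = Add(-8, Mul(-219, Pow(x, Rational(1, 2))))
Pow(Add(92403, Function('R')(-65)), -1) = Pow(Add(92403, Add(-8, Mul(-219, Pow(-65, Rational(1, 2))))), -1) = Pow(Add(92403, Add(-8, Mul(-219, Mul(I, Pow(65, Rational(1, 2)))))), -1) = Pow(Add(92403, Add(-8, Mul(-219, I, Pow(65, Rational(1, 2))))), -1) = Pow(Add(92395, Mul(-219, I, Pow(65, Rational(1, 2)))), -1)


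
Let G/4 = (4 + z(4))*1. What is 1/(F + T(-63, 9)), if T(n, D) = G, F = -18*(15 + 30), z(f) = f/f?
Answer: -1/790 ≈ -0.0012658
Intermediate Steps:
z(f) = 1
F = -810 (F = -18*45 = -810)
G = 20 (G = 4*((4 + 1)*1) = 4*(5*1) = 4*5 = 20)
T(n, D) = 20
1/(F + T(-63, 9)) = 1/(-810 + 20) = 1/(-790) = -1/790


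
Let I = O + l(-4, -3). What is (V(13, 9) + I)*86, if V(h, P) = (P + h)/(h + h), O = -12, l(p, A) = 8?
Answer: -3526/13 ≈ -271.23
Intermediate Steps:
V(h, P) = (P + h)/(2*h) (V(h, P) = (P + h)/((2*h)) = (P + h)*(1/(2*h)) = (P + h)/(2*h))
I = -4 (I = -12 + 8 = -4)
(V(13, 9) + I)*86 = ((1/2)*(9 + 13)/13 - 4)*86 = ((1/2)*(1/13)*22 - 4)*86 = (11/13 - 4)*86 = -41/13*86 = -3526/13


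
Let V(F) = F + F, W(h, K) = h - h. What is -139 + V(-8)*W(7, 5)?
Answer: -139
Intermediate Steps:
W(h, K) = 0
V(F) = 2*F
-139 + V(-8)*W(7, 5) = -139 + (2*(-8))*0 = -139 - 16*0 = -139 + 0 = -139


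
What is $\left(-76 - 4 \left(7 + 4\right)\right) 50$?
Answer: $-6000$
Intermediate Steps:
$\left(-76 - 4 \left(7 + 4\right)\right) 50 = \left(-76 - 44\right) 50 = \left(-120\right) 50 = -6000$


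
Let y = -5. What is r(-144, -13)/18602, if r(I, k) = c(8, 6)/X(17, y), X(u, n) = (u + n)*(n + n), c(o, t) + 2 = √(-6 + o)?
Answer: 1/1116120 - √2/2232240 ≈ 2.6242e-7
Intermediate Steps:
c(o, t) = -2 + √(-6 + o)
X(u, n) = 2*n*(n + u) (X(u, n) = (n + u)*(2*n) = 2*n*(n + u))
r(I, k) = 1/60 - √2/120 (r(I, k) = (-2 + √(-6 + 8))/((2*(-5)*(-5 + 17))) = (-2 + √2)/((2*(-5)*12)) = (-2 + √2)/(-120) = (-2 + √2)*(-1/120) = 1/60 - √2/120)
r(-144, -13)/18602 = (1/60 - √2/120)/18602 = (1/60 - √2/120)*(1/18602) = 1/1116120 - √2/2232240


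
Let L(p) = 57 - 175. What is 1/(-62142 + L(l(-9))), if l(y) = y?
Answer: -1/62260 ≈ -1.6062e-5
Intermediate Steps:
L(p) = -118
1/(-62142 + L(l(-9))) = 1/(-62142 - 118) = 1/(-62260) = -1/62260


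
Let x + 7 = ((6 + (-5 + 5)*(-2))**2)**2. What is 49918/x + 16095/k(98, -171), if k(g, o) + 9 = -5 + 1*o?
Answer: -62225/1289 ≈ -48.274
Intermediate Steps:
k(g, o) = -14 + o (k(g, o) = -9 + (-5 + 1*o) = -9 + (-5 + o) = -14 + o)
x = 1289 (x = -7 + ((6 + (-5 + 5)*(-2))**2)**2 = -7 + ((6 + 0*(-2))**2)**2 = -7 + ((6 + 0)**2)**2 = -7 + (6**2)**2 = -7 + 36**2 = -7 + 1296 = 1289)
49918/x + 16095/k(98, -171) = 49918/1289 + 16095/(-14 - 171) = 49918*(1/1289) + 16095/(-185) = 49918/1289 + 16095*(-1/185) = 49918/1289 - 87 = -62225/1289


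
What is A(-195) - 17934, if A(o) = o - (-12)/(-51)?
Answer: -308197/17 ≈ -18129.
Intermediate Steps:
A(o) = -4/17 + o (A(o) = o - (-12)*(-1)/51 = o - 1*4/17 = o - 4/17 = -4/17 + o)
A(-195) - 17934 = (-4/17 - 195) - 17934 = -3319/17 - 17934 = -308197/17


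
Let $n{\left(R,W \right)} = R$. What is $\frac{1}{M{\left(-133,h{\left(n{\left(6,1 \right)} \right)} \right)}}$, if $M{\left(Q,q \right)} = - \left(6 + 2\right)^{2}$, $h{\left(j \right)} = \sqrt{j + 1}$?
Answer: $- \frac{1}{64} \approx -0.015625$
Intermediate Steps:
$h{\left(j \right)} = \sqrt{1 + j}$
$M{\left(Q,q \right)} = -64$ ($M{\left(Q,q \right)} = - 8^{2} = \left(-1\right) 64 = -64$)
$\frac{1}{M{\left(-133,h{\left(n{\left(6,1 \right)} \right)} \right)}} = \frac{1}{-64} = - \frac{1}{64}$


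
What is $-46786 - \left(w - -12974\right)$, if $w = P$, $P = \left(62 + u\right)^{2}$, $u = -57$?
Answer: $-59785$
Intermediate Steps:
$P = 25$ ($P = \left(62 - 57\right)^{2} = 5^{2} = 25$)
$w = 25$
$-46786 - \left(w - -12974\right) = -46786 - \left(25 - -12974\right) = -46786 - \left(25 + 12974\right) = -46786 - 12999 = -59785$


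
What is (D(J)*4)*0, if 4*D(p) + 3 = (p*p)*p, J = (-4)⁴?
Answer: 0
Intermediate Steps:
J = 256
D(p) = -¾ + p³/4 (D(p) = -¾ + ((p*p)*p)/4 = -¾ + (p²*p)/4 = -¾ + p³/4)
(D(J)*4)*0 = ((-¾ + (¼)*256³)*4)*0 = ((-¾ + (¼)*16777216)*4)*0 = ((-¾ + 4194304)*4)*0 = ((16777213/4)*4)*0 = 16777213*0 = 0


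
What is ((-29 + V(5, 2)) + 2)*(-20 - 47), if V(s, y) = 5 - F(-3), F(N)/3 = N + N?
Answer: 268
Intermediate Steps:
F(N) = 6*N (F(N) = 3*(N + N) = 3*(2*N) = 6*N)
V(s, y) = 23 (V(s, y) = 5 - 6*(-3) = 5 - 1*(-18) = 5 + 18 = 23)
((-29 + V(5, 2)) + 2)*(-20 - 47) = ((-29 + 23) + 2)*(-20 - 47) = (-6 + 2)*(-67) = -4*(-67) = 268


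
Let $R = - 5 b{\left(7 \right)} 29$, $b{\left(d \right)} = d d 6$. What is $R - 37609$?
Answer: $-80239$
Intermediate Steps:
$b{\left(d \right)} = 6 d^{2}$ ($b{\left(d \right)} = d^{2} \cdot 6 = 6 d^{2}$)
$R = -42630$ ($R = - 5 \cdot 6 \cdot 7^{2} \cdot 29 = - 5 \cdot 6 \cdot 49 \cdot 29 = \left(-5\right) 294 \cdot 29 = \left(-1470\right) 29 = -42630$)
$R - 37609 = -42630 - 37609 = -80239$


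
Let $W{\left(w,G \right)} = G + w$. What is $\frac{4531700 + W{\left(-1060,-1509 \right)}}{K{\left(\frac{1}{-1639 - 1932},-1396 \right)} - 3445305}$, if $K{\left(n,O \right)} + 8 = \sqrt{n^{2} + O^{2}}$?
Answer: $- \frac{198986340713844689123}{151369018456007541272} - \frac{16173526801 \sqrt{24851381533457}}{151369018456007541272} \approx -1.3151$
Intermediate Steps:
$K{\left(n,O \right)} = -8 + \sqrt{O^{2} + n^{2}}$ ($K{\left(n,O \right)} = -8 + \sqrt{n^{2} + O^{2}} = -8 + \sqrt{O^{2} + n^{2}}$)
$\frac{4531700 + W{\left(-1060,-1509 \right)}}{K{\left(\frac{1}{-1639 - 1932},-1396 \right)} - 3445305} = \frac{4531700 - 2569}{\left(-8 + \sqrt{\left(-1396\right)^{2} + \left(\frac{1}{-1639 - 1932}\right)^{2}}\right) - 3445305} = \frac{4531700 - 2569}{\left(-8 + \sqrt{1948816 + \left(\frac{1}{-3571}\right)^{2}}\right) - 3445305} = \frac{4529131}{\left(-8 + \sqrt{1948816 + \left(- \frac{1}{3571}\right)^{2}}\right) - 3445305} = \frac{4529131}{\left(-8 + \sqrt{1948816 + \frac{1}{12752041}}\right) - 3445305} = \frac{4529131}{\left(-8 + \sqrt{\frac{24851381533457}{12752041}}\right) - 3445305} = \frac{4529131}{\left(-8 + \frac{\sqrt{24851381533457}}{3571}\right) - 3445305} = \frac{4529131}{-3445313 + \frac{\sqrt{24851381533457}}{3571}}$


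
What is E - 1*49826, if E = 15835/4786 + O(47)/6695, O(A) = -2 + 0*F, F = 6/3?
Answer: -1596432139267/32042270 ≈ -49823.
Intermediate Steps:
F = 2 (F = 6*(⅓) = 2)
O(A) = -2 (O(A) = -2 + 0*2 = -2 + 0 = -2)
E = 106005753/32042270 (E = 15835/4786 - 2/6695 = 106005753/32042270 ≈ 3.3083)
E - 1*49826 = 106005753/32042270 - 1*49826 = 106005753/32042270 - 49826 = -1596432139267/32042270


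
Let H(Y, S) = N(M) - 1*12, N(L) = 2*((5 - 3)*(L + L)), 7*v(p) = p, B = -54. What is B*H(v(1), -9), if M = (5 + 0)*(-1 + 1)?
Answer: 648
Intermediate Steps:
v(p) = p/7
M = 0 (M = 5*0 = 0)
N(L) = 8*L (N(L) = 2*(2*(2*L)) = 2*(4*L) = 8*L)
H(Y, S) = -12 (H(Y, S) = 8*0 - 1*12 = 0 - 12 = -12)
B*H(v(1), -9) = -54*(-12) = 648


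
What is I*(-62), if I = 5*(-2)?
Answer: 620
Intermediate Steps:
I = -10
I*(-62) = -10*(-62) = 620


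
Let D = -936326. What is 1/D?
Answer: -1/936326 ≈ -1.0680e-6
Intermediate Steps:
1/D = 1/(-936326) = -1/936326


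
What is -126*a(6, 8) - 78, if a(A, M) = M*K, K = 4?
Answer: -4110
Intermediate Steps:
a(A, M) = 4*M (a(A, M) = M*4 = 4*M)
-126*a(6, 8) - 78 = -504*8 - 78 = -126*32 - 78 = -4032 - 78 = -4110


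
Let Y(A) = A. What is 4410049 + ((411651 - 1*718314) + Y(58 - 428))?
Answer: 4103016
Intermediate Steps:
4410049 + ((411651 - 1*718314) + Y(58 - 428)) = 4410049 + ((411651 - 1*718314) + (58 - 428)) = 4410049 + ((411651 - 718314) - 370) = 4410049 + (-306663 - 370) = 4410049 - 307033 = 4103016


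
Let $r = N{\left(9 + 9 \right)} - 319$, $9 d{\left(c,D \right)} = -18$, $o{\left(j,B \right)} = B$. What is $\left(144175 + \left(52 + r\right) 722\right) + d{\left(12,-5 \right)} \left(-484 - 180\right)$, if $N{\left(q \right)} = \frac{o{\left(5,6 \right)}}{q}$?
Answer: $- \frac{141091}{3} \approx -47030.0$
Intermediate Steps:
$N{\left(q \right)} = \frac{6}{q}$
$d{\left(c,D \right)} = -2$ ($d{\left(c,D \right)} = \frac{1}{9} \left(-18\right) = -2$)
$r = - \frac{956}{3}$ ($r = \frac{6}{9 + 9} - 319 = \frac{6}{18} - 319 = 6 \cdot \frac{1}{18} - 319 = \frac{1}{3} - 319 = - \frac{956}{3} \approx -318.67$)
$\left(144175 + \left(52 + r\right) 722\right) + d{\left(12,-5 \right)} \left(-484 - 180\right) = \left(144175 + \left(52 - \frac{956}{3}\right) 722\right) - 2 \left(-484 - 180\right) = \left(144175 - \frac{577600}{3}\right) - -1328 = \left(144175 - \frac{577600}{3}\right) + 1328 = - \frac{145075}{3} + 1328 = - \frac{141091}{3}$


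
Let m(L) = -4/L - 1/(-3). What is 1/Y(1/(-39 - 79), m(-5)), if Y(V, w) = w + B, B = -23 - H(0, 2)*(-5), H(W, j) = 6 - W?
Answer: 15/122 ≈ 0.12295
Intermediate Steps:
m(L) = 1/3 - 4/L (m(L) = -4/L - 1*(-1/3) = -4/L + 1/3 = 1/3 - 4/L)
B = 7 (B = -23 - (6 - 1*0)*(-5) = -23 - (6 + 0)*(-5) = -23 - 6*(-5) = -23 - 1*(-30) = -23 + 30 = 7)
Y(V, w) = 7 + w (Y(V, w) = w + 7 = 7 + w)
1/Y(1/(-39 - 79), m(-5)) = 1/(7 + (1/3)*(-12 - 5)/(-5)) = 1/(7 + (1/3)*(-1/5)*(-17)) = 1/(7 + 17/15) = 1/(122/15) = 15/122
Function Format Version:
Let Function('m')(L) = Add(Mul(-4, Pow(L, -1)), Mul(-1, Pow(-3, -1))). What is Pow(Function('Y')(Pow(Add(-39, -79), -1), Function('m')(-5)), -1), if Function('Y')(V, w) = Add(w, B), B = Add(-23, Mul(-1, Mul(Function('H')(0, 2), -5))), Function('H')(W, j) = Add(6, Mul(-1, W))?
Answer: Rational(15, 122) ≈ 0.12295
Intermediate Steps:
Function('m')(L) = Add(Rational(1, 3), Mul(-4, Pow(L, -1))) (Function('m')(L) = Add(Mul(-4, Pow(L, -1)), Mul(-1, Rational(-1, 3))) = Add(Mul(-4, Pow(L, -1)), Rational(1, 3)) = Add(Rational(1, 3), Mul(-4, Pow(L, -1))))
B = 7 (B = Add(-23, Mul(-1, Mul(Add(6, Mul(-1, 0)), -5))) = Add(-23, Mul(-1, Mul(Add(6, 0), -5))) = Add(-23, Mul(-1, Mul(6, -5))) = Add(-23, Mul(-1, -30)) = Add(-23, 30) = 7)
Function('Y')(V, w) = Add(7, w) (Function('Y')(V, w) = Add(w, 7) = Add(7, w))
Pow(Function('Y')(Pow(Add(-39, -79), -1), Function('m')(-5)), -1) = Pow(Add(7, Mul(Rational(1, 3), Pow(-5, -1), Add(-12, -5))), -1) = Pow(Add(7, Mul(Rational(1, 3), Rational(-1, 5), -17)), -1) = Pow(Add(7, Rational(17, 15)), -1) = Pow(Rational(122, 15), -1) = Rational(15, 122)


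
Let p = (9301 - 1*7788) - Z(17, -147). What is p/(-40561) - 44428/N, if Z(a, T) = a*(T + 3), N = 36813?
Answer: -1947860401/1493172093 ≈ -1.3045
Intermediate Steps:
Z(a, T) = a*(3 + T)
p = 3961 (p = (9301 - 1*7788) - 17*(3 - 147) = (9301 - 7788) - 17*(-144) = 1513 - 1*(-2448) = 1513 + 2448 = 3961)
p/(-40561) - 44428/N = 3961/(-40561) - 44428/36813 = 3961*(-1/40561) - 44428*1/36813 = -3961/40561 - 44428/36813 = -1947860401/1493172093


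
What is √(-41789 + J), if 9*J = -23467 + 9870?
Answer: I*√389698/3 ≈ 208.09*I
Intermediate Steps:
J = -13597/9 (J = (-23467 + 9870)/9 = (⅑)*(-13597) = -13597/9 ≈ -1510.8)
√(-41789 + J) = √(-41789 - 13597/9) = √(-389698/9) = I*√389698/3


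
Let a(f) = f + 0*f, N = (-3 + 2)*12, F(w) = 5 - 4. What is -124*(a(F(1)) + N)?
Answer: 1364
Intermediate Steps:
F(w) = 1
N = -12 (N = -1*12 = -12)
a(f) = f (a(f) = f + 0 = f)
-124*(a(F(1)) + N) = -124*(1 - 12) = -124*(-11) = 1364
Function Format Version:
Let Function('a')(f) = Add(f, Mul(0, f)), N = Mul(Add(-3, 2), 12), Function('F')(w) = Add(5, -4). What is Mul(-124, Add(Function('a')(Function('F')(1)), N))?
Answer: 1364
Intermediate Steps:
Function('F')(w) = 1
N = -12 (N = Mul(-1, 12) = -12)
Function('a')(f) = f (Function('a')(f) = Add(f, 0) = f)
Mul(-124, Add(Function('a')(Function('F')(1)), N)) = Mul(-124, Add(1, -12)) = Mul(-124, -11) = 1364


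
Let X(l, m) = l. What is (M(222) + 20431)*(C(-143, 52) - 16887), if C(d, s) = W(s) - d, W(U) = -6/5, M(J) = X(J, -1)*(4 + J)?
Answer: -5911306778/5 ≈ -1.1823e+9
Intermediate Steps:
M(J) = J*(4 + J)
W(U) = -6/5 (W(U) = -6*⅕ = -6/5)
C(d, s) = -6/5 - d
(M(222) + 20431)*(C(-143, 52) - 16887) = (222*(4 + 222) + 20431)*((-6/5 - 1*(-143)) - 16887) = (222*226 + 20431)*((-6/5 + 143) - 16887) = (50172 + 20431)*(709/5 - 16887) = 70603*(-83726/5) = -5911306778/5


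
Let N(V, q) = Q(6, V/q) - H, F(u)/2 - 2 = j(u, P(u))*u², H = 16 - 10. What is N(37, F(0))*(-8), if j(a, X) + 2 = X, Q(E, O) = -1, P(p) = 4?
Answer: 56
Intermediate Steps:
H = 6
j(a, X) = -2 + X
F(u) = 4 + 4*u² (F(u) = 4 + 2*((-2 + 4)*u²) = 4 + 2*(2*u²) = 4 + 4*u²)
N(V, q) = -7 (N(V, q) = -1 - 1*6 = -1 - 6 = -7)
N(37, F(0))*(-8) = -7*(-8) = 56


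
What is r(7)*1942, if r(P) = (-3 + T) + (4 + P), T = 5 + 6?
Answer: 36898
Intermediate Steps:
T = 11
r(P) = 12 + P (r(P) = (-3 + 11) + (4 + P) = 8 + (4 + P) = 12 + P)
r(7)*1942 = (12 + 7)*1942 = 19*1942 = 36898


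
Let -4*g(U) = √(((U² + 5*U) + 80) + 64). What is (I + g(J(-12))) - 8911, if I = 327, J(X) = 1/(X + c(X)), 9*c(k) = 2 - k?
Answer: -8584 - 3*√140915/376 ≈ -8587.0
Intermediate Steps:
c(k) = 2/9 - k/9 (c(k) = (2 - k)/9 = 2/9 - k/9)
J(X) = 1/(2/9 + 8*X/9) (J(X) = 1/(X + (2/9 - X/9)) = 1/(2/9 + 8*X/9))
g(U) = -√(144 + U² + 5*U)/4 (g(U) = -√(((U² + 5*U) + 80) + 64)/4 = -√((80 + U² + 5*U) + 64)/4 = -√(144 + U² + 5*U)/4)
(I + g(J(-12))) - 8911 = (327 - √(144 + (9/(2*(1 + 4*(-12))))² + 5*(9/(2*(1 + 4*(-12)))))/4) - 8911 = (327 - √(144 + (9/(2*(1 - 48)))² + 5*(9/(2*(1 - 48))))/4) - 8911 = (327 - √(144 + ((9/2)/(-47))² + 5*((9/2)/(-47)))/4) - 8911 = (327 - √(144 + ((9/2)*(-1/47))² + 5*((9/2)*(-1/47)))/4) - 8911 = (327 - √(144 + (-9/94)² + 5*(-9/94))/4) - 8911 = (327 - √(144 + 81/8836 - 45/94)/4) - 8911 = (327 - 3*√140915/376) - 8911 = -8584 - 3*√140915/376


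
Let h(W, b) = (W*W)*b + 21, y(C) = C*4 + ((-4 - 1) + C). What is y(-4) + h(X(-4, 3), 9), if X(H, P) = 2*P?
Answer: 320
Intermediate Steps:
y(C) = -5 + 5*C (y(C) = 4*C + (-5 + C) = -5 + 5*C)
h(W, b) = 21 + b*W² (h(W, b) = W²*b + 21 = b*W² + 21 = 21 + b*W²)
y(-4) + h(X(-4, 3), 9) = (-5 + 5*(-4)) + (21 + 9*(2*3)²) = (-5 - 20) + (21 + 9*6²) = -25 + (21 + 9*36) = -25 + (21 + 324) = -25 + 345 = 320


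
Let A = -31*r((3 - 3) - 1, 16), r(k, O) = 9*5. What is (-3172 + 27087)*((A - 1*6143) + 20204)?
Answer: 302907390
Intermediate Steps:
r(k, O) = 45
A = -1395 (A = -31*45 = -1395)
(-3172 + 27087)*((A - 1*6143) + 20204) = (-3172 + 27087)*((-1395 - 1*6143) + 20204) = 23915*((-1395 - 6143) + 20204) = 23915*(-7538 + 20204) = 23915*12666 = 302907390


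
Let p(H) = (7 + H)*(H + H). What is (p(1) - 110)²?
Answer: 8836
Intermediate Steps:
p(H) = 2*H*(7 + H) (p(H) = (7 + H)*(2*H) = 2*H*(7 + H))
(p(1) - 110)² = (2*1*(7 + 1) - 110)² = (2*1*8 - 110)² = (16 - 110)² = (-94)² = 8836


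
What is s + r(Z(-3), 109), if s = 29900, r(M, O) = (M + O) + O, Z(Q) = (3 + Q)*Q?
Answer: 30118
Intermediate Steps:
Z(Q) = Q*(3 + Q)
r(M, O) = M + 2*O
s + r(Z(-3), 109) = 29900 + (-3*(3 - 3) + 2*109) = 29900 + (-3*0 + 218) = 29900 + (0 + 218) = 29900 + 218 = 30118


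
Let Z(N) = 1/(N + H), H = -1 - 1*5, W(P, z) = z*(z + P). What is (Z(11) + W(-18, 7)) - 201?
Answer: -1389/5 ≈ -277.80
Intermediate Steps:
W(P, z) = z*(P + z)
H = -6 (H = -1 - 5 = -6)
Z(N) = 1/(-6 + N) (Z(N) = 1/(N - 6) = 1/(-6 + N))
(Z(11) + W(-18, 7)) - 201 = (1/(-6 + 11) + 7*(-18 + 7)) - 201 = (1/5 + 7*(-11)) - 201 = (1/5 - 77) - 201 = -384/5 - 201 = -1389/5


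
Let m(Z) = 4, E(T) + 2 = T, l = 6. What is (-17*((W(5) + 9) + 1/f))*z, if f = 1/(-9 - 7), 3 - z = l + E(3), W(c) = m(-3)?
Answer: -204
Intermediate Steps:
E(T) = -2 + T
W(c) = 4
z = -4 (z = 3 - (6 + (-2 + 3)) = 3 - (6 + 1) = 3 - 1*7 = 3 - 7 = -4)
f = -1/16 (f = 1/(-16) = -1/16 ≈ -0.062500)
(-17*((W(5) + 9) + 1/f))*z = -17*((4 + 9) + 1/(-1/16))*(-4) = -17*(13 - 16)*(-4) = -17*(-3)*(-4) = 51*(-4) = -204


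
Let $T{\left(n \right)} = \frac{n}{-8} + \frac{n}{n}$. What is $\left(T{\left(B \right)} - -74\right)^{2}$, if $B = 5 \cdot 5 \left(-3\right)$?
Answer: $\frac{455625}{64} \approx 7119.1$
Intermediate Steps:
$B = -75$ ($B = 25 \left(-3\right) = -75$)
$T{\left(n \right)} = 1 - \frac{n}{8}$ ($T{\left(n \right)} = n \left(- \frac{1}{8}\right) + 1 = - \frac{n}{8} + 1 = 1 - \frac{n}{8}$)
$\left(T{\left(B \right)} - -74\right)^{2} = \left(\left(1 - - \frac{75}{8}\right) - -74\right)^{2} = \left(\left(1 + \frac{75}{8}\right) + 74\right)^{2} = \left(\frac{83}{8} + 74\right)^{2} = \left(\frac{675}{8}\right)^{2} = \frac{455625}{64}$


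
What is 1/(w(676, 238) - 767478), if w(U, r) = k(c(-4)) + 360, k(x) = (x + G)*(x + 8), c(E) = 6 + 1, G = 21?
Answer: -1/766698 ≈ -1.3043e-6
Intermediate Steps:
c(E) = 7
k(x) = (8 + x)*(21 + x) (k(x) = (x + 21)*(x + 8) = (21 + x)*(8 + x) = (8 + x)*(21 + x))
w(U, r) = 780 (w(U, r) = (168 + 7² + 29*7) + 360 = (168 + 49 + 203) + 360 = 420 + 360 = 780)
1/(w(676, 238) - 767478) = 1/(780 - 767478) = 1/(-766698) = -1/766698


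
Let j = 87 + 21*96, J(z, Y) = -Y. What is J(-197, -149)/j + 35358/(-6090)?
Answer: -12241744/2134545 ≈ -5.7351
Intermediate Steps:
j = 2103 (j = 87 + 2016 = 2103)
J(-197, -149)/j + 35358/(-6090) = -1*(-149)/2103 + 35358/(-6090) = 149*(1/2103) + 35358*(-1/6090) = 149/2103 - 5893/1015 = -12241744/2134545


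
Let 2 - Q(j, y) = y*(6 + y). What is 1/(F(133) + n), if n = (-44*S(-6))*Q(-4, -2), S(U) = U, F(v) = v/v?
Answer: 1/2641 ≈ 0.00037864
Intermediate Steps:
F(v) = 1
Q(j, y) = 2 - y*(6 + y)
n = 2640 (n = (-44*(-6))*(2 - 1*(-2)² - 6*(-2)) = 264*(2 - 1*4 + 12) = 264*(2 - 4 + 12) = 264*10 = 2640)
1/(F(133) + n) = 1/(1 + 2640) = 1/2641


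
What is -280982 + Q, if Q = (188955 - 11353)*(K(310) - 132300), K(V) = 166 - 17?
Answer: -23470562884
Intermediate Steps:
K(V) = 149
Q = -23470281902 (Q = (188955 - 11353)*(149 - 132300) = 177602*(-132151) = -23470281902)
-280982 + Q = -280982 - 23470281902 = -23470562884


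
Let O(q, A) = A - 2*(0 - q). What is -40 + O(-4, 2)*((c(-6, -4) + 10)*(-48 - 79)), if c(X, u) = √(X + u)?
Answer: 7580 + 762*I*√10 ≈ 7580.0 + 2409.7*I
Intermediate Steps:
O(q, A) = A + 2*q (O(q, A) = A - (-2)*q = A + 2*q)
-40 + O(-4, 2)*((c(-6, -4) + 10)*(-48 - 79)) = -40 + (2 + 2*(-4))*((√(-6 - 4) + 10)*(-48 - 79)) = -40 + (2 - 8)*((√(-10) + 10)*(-127)) = -40 - 6*(I*√10 + 10)*(-127) = -40 - 6*(10 + I*√10)*(-127) = -40 - 6*(-1270 - 127*I*√10) = -40 + (7620 + 762*I*√10) = 7580 + 762*I*√10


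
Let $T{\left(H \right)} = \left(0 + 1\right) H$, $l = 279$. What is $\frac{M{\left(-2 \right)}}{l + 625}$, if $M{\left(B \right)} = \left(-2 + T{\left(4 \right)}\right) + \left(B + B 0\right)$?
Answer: $0$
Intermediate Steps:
$T{\left(H \right)} = H$ ($T{\left(H \right)} = 1 H = H$)
$M{\left(B \right)} = 2 + B$ ($M{\left(B \right)} = \left(-2 + 4\right) + \left(B + B 0\right) = 2 + \left(B + 0\right) = 2 + B$)
$\frac{M{\left(-2 \right)}}{l + 625} = \frac{2 - 2}{279 + 625} = \frac{1}{904} \cdot 0 = 0$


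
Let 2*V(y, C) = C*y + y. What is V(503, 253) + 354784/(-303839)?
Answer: 19409184375/303839 ≈ 63880.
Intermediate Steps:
V(y, C) = y/2 + C*y/2 (V(y, C) = (C*y + y)/2 = (y + C*y)/2 = y/2 + C*y/2)
V(503, 253) + 354784/(-303839) = (½)*503*(1 + 253) + 354784/(-303839) = (½)*503*254 + 354784*(-1/303839) = 63881 - 354784/303839 = 19409184375/303839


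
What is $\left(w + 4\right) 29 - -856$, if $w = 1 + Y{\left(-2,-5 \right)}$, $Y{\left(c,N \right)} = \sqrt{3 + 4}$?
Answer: $1001 + 29 \sqrt{7} \approx 1077.7$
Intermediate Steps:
$Y{\left(c,N \right)} = \sqrt{7}$
$w = 1 + \sqrt{7} \approx 3.6458$
$\left(w + 4\right) 29 - -856 = \left(\left(1 + \sqrt{7}\right) + 4\right) 29 - -856 = \left(5 + \sqrt{7}\right) 29 + 856 = \left(145 + 29 \sqrt{7}\right) + 856 = 1001 + 29 \sqrt{7}$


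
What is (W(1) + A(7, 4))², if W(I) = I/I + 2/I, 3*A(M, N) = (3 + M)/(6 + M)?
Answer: 16129/1521 ≈ 10.604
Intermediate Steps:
A(M, N) = (3 + M)/(3*(6 + M)) (A(M, N) = ((3 + M)/(6 + M))/3 = (3 + M)/(3*(6 + M)))
W(I) = 1 + 2/I
(W(1) + A(7, 4))² = ((2 + 1)/1 + (3 + 7)/(3*(6 + 7)))² = (1*3 + (⅓)*10/13)² = (3 + (⅓)*(1/13)*10)² = (3 + 10/39)² = (127/39)² = 16129/1521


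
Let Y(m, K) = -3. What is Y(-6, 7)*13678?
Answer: -41034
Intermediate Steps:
Y(-6, 7)*13678 = -3*13678 = -41034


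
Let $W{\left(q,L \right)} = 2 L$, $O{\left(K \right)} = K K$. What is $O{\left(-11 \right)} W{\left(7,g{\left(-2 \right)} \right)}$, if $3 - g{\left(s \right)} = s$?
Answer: $1210$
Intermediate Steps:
$O{\left(K \right)} = K^{2}$
$g{\left(s \right)} = 3 - s$
$O{\left(-11 \right)} W{\left(7,g{\left(-2 \right)} \right)} = \left(-11\right)^{2} \cdot 2 \left(3 - -2\right) = 121 \cdot 2 \left(3 + 2\right) = 121 \cdot 2 \cdot 5 = 121 \cdot 10 = 1210$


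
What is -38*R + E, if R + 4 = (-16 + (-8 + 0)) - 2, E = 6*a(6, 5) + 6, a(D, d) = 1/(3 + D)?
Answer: 3440/3 ≈ 1146.7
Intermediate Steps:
E = 20/3 (E = 6/(3 + 6) + 6 = 6/9 + 6 = 6*(⅑) + 6 = ⅔ + 6 = 20/3 ≈ 6.6667)
R = -30 (R = -4 + ((-16 + (-8 + 0)) - 2) = -4 + ((-16 - 8) - 2) = -4 + (-24 - 2) = -4 - 26 = -30)
-38*R + E = -38*(-30) + 20/3 = 1140 + 20/3 = 3440/3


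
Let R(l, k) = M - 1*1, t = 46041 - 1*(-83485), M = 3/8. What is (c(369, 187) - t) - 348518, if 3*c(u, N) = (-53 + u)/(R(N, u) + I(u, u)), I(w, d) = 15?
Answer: -164922652/345 ≈ -4.7804e+5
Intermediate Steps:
M = 3/8 (M = 3*(⅛) = 3/8 ≈ 0.37500)
t = 129526 (t = 46041 + 83485 = 129526)
R(l, k) = -5/8 (R(l, k) = 3/8 - 1*1 = 3/8 - 1 = -5/8)
c(u, N) = -424/345 + 8*u/345 (c(u, N) = ((-53 + u)/(-5/8 + 15))/3 = ((-53 + u)/(115/8))/3 = ((-53 + u)*(8/115))/3 = (-424/115 + 8*u/115)/3 = -424/345 + 8*u/345)
(c(369, 187) - t) - 348518 = ((-424/345 + (8/345)*369) - 1*129526) - 348518 = ((-424/345 + 984/115) - 129526) - 348518 = (2528/345 - 129526) - 348518 = -44683942/345 - 348518 = -164922652/345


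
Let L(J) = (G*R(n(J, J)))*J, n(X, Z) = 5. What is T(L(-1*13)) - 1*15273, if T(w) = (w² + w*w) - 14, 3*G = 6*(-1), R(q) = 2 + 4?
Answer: 33385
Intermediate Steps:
R(q) = 6
G = -2 (G = (6*(-1))/3 = (⅓)*(-6) = -2)
L(J) = -12*J (L(J) = (-2*6)*J = -12*J)
T(w) = -14 + 2*w² (T(w) = (w² + w²) - 14 = 2*w² - 14 = -14 + 2*w²)
T(L(-1*13)) - 1*15273 = (-14 + 2*(-(-12)*13)²) - 1*15273 = (-14 + 2*(-12*(-13))²) - 15273 = (-14 + 2*156²) - 15273 = (-14 + 2*24336) - 15273 = (-14 + 48672) - 15273 = 48658 - 15273 = 33385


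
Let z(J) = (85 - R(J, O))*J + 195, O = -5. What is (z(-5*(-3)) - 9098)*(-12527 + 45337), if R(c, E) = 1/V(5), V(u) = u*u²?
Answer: -1251393086/5 ≈ -2.5028e+8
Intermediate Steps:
V(u) = u³
R(c, E) = 1/125 (R(c, E) = 1/(5³) = 1/125)
z(J) = 195 + 10624*J/125 (z(J) = (85 - 1*1/125)*J + 195 = (85 - 1/125)*J + 195 = 10624*J/125 + 195 = 195 + 10624*J/125)
(z(-5*(-3)) - 9098)*(-12527 + 45337) = ((195 + 10624*(-5*(-3))/125) - 9098)*(-12527 + 45337) = ((195 + (10624/125)*15) - 9098)*32810 = ((195 + 31872/25) - 9098)*32810 = (36747/25 - 9098)*32810 = -190703/25*32810 = -1251393086/5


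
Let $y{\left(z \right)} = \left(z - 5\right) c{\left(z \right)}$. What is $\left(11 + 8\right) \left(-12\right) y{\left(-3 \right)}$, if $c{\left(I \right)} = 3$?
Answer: $5472$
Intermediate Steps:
$y{\left(z \right)} = -15 + 3 z$ ($y{\left(z \right)} = \left(z - 5\right) 3 = \left(-5 + z\right) 3 = -15 + 3 z$)
$\left(11 + 8\right) \left(-12\right) y{\left(-3 \right)} = \left(11 + 8\right) \left(-12\right) \left(-15 + 3 \left(-3\right)\right) = 19 \left(-12\right) \left(-15 - 9\right) = \left(-228\right) \left(-24\right) = 5472$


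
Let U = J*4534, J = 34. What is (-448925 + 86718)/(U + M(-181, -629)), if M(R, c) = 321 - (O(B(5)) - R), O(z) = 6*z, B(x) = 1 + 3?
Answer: -362207/154272 ≈ -2.3478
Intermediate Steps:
B(x) = 4
U = 154156 (U = 34*4534 = 154156)
M(R, c) = 297 + R (M(R, c) = 321 - (6*4 - R) = 321 - (24 - R) = 321 + (-24 + R) = 297 + R)
(-448925 + 86718)/(U + M(-181, -629)) = (-448925 + 86718)/(154156 + (297 - 181)) = -362207/(154156 + 116) = -362207/154272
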